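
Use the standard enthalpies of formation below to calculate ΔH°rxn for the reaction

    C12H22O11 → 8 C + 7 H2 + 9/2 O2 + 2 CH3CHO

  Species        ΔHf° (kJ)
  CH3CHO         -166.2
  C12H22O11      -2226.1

ΔH°rxn = 1893.7 kJ

Products: 8·(+0.0) + 7·(+0.0) + 9/2·(+0.0) + 2·(-166.2) = -332.4
Reactants: 1·(-2226.1) = -2226.1
ΔH°rxn = (-332.4) − (-2226.1) = 1893.7 kJ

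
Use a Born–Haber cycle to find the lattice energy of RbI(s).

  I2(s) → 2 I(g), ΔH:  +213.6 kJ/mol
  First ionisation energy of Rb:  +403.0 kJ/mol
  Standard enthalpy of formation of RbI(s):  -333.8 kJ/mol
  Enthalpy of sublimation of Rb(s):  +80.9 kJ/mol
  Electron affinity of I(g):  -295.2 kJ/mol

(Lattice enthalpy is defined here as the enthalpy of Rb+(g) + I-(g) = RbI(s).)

ΔHf° = 1·ΔHsub + 1·(ΣIE) + 1/2·D(I2) + 1·EA + U
-333.8 = 1·(+80.9) + 1·(+403.0) + 1/2·(+213.6) + 1·(-295.2) + U
U = -333.8 − (+295.5) = -629.3 kJ/mol

U = -629.3 kJ/mol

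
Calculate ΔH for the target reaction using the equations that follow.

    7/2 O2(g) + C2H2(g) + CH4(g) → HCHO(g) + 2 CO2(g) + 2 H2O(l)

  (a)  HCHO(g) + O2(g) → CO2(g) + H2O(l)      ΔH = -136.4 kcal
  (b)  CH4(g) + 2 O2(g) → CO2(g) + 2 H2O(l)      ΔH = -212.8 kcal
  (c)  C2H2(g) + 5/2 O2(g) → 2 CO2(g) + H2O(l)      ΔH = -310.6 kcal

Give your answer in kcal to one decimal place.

ΔH = -387.0 kcal

(a) reversed: +136.4 kcal
(b) as written: -212.8 kcal
(c) as written: -310.6 kcal
Combining the equations, ΔH = (+136.4) + (-212.8) + (-310.6) = -387.0 kcal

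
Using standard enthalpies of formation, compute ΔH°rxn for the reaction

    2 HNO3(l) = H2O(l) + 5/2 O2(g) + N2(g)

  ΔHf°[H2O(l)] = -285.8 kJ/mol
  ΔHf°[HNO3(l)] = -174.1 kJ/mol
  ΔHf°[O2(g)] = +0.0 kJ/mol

ΔH°rxn = Σ nΔHf°(products) − Σ nΔHf°(reactants).
Products: 1·(-285.8) + 5/2·(+0.0) + 1·(+0.0) = -285.8
Reactants: 2·(-174.1) = -348.2
ΔH°rxn = (-285.8) − (-348.2) = 62.4 kJ/mol

ΔH°rxn = 62.4 kJ/mol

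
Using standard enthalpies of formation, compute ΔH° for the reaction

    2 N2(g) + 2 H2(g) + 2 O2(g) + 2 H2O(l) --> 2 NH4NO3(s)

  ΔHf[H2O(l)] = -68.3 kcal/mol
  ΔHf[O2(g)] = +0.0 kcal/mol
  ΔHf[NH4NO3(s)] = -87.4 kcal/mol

Products: 2·(-87.4) = -174.8
Reactants: 2·(+0.0) + 2·(+0.0) + 2·(+0.0) + 2·(-68.3) = -136.6
ΔH° = (-174.8) − (-136.6) = -38.2 kcal/mol

ΔH° = -38.2 kcal/mol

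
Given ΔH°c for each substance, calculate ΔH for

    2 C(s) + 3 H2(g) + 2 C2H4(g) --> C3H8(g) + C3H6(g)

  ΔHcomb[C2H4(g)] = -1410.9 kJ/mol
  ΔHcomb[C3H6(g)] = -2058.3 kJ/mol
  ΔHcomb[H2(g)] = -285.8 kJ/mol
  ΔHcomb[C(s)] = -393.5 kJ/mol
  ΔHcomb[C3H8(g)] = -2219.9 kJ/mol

Using ΔH = Σ nΔHc°(reactants) − Σ nΔHc°(products):
= [2·(-393.5) + 3·(-285.8) + 2·(-1410.9)] − [1·(-2219.9) + 1·(-2058.3)]
= -188.0 kJ/mol

ΔH = -188.0 kJ/mol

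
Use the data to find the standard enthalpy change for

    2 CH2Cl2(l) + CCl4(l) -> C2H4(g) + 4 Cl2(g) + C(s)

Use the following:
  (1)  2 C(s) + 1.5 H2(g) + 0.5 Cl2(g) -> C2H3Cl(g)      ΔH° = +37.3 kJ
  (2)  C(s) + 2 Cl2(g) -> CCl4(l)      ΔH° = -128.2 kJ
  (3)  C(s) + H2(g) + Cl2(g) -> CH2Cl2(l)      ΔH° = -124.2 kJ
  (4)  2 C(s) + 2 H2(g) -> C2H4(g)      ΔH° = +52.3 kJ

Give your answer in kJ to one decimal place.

(1): not needed (C2H3Cl(g) appears nowhere else).
(2) reversed (CCl4(l) must end up as a reactant): +128.2 kJ
(3) reversed and × 2 (reverse to put CH2Cl2(l) on the reactant side; ×2 to match 2 CH2Cl2(l) in the target): (-2)·(-124.2) = +248.4 kJ
(4) as written (C2H4(g) already on the product side): +52.3 kJ
ΔH° = (+128.2) + (+248.4) + (+52.3) = 428.9 kJ

ΔH° = 428.9 kJ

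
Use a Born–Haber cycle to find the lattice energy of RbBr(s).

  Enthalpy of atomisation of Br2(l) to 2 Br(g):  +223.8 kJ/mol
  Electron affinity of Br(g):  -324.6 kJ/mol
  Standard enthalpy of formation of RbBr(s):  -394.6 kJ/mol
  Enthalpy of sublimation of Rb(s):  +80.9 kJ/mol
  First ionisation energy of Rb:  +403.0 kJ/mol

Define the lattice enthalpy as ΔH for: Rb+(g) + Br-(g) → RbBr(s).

ΔHf° = 1·ΔHsub + 1·(ΣIE) + 1/2·D(Br2) + 1·EA + U
-394.6 = 1·(+80.9) + 1·(+403.0) + 1/2·(+223.8) + 1·(-324.6) + U
U = -394.6 − (+271.2) = -665.8 kJ/mol

U = -665.8 kJ/mol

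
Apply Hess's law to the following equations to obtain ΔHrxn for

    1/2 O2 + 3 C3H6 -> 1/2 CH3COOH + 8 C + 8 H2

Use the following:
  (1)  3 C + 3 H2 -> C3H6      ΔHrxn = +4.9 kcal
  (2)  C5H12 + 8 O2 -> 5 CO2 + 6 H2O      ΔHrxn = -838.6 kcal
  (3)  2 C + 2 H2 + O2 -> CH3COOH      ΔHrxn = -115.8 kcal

(1) reversed and × 3 (C3H6 must end up as a reactant; scale by 3 for the 3 C3H6): (-3)·(+4.9) = -14.7 kcal
(2): not needed (CO2 appears nowhere else).
(3) × 1/2 (×1/2 to match 1/2 CH3COOH in the target): (1/2)·(-115.8) = -57.9 kcal
Combining the equations, ΔHrxn = (-14.7) + (-57.9) = -72.6 kcal

ΔHrxn = -72.6 kcal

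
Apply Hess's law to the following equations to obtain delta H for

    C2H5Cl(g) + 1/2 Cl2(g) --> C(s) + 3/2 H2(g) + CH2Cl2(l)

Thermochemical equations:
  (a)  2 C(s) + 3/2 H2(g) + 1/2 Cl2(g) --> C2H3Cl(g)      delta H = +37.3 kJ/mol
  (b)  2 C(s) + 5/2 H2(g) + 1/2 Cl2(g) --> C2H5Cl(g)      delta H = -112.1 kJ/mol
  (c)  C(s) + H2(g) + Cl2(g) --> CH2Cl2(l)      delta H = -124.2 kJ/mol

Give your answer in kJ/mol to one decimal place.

(a): not needed.
(b) reversed: +112.1 kJ/mol
(c) as written: -124.2 kJ/mol
By Hess's law, delta H = (-1)·(-112.1) + (1)·(-124.2) = -12.1 kJ/mol

delta H = -12.1 kJ/mol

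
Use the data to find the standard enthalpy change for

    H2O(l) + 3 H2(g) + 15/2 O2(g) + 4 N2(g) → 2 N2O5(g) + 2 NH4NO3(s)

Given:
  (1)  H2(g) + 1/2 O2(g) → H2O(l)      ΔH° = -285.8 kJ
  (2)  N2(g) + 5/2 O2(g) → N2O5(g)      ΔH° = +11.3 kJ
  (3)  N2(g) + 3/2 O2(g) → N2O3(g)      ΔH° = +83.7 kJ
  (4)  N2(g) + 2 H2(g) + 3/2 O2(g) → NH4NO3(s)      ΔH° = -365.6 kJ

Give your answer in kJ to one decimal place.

(1) reversed: +285.8 kJ
(2) × 2: (2)·(+11.3) = +22.6 kJ
(3): not needed.
(4) × 2: (2)·(-365.6) = -731.2 kJ
ΔH° = (+285.8) + (+22.6) + (-731.2) = -422.8 kJ

ΔH° = -422.8 kJ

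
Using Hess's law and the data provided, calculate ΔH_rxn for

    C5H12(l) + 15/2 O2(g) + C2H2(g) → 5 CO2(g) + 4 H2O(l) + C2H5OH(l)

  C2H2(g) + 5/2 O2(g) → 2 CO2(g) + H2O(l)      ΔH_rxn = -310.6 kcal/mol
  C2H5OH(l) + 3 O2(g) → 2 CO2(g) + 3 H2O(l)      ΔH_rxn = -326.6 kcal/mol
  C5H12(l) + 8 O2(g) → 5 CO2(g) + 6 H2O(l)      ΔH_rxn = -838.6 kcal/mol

equation 1 as written (C2H2(g) already on the reactant side): -310.6 kcal/mol
equation 2 reversed (reverse to put C2H5OH(l) on the product side): +326.6 kcal/mol
equation 3 as written (C5H12(l) already on the reactant side): -838.6 kcal/mol
ΔH_rxn = (1)·(-310.6) + (-1)·(-326.6) + (1)·(-838.6) = -822.6 kcal/mol

ΔH_rxn = -822.6 kcal/mol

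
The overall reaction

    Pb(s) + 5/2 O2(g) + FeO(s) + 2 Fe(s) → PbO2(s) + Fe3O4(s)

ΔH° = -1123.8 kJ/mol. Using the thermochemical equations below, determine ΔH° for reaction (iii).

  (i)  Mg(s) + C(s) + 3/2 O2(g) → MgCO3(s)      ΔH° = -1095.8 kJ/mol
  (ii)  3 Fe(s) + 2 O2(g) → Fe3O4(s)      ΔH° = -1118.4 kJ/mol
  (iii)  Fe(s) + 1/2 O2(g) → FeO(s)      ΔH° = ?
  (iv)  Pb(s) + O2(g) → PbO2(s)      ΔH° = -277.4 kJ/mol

ΔH° = -272.0 kJ/mol

(i): not needed (Mg(s) appears nowhere else).
(ii) as written (Fe3O4(s) already on the product side): -1118.4 kJ/mol
(iii) reversed (FeO(s) must end up as a reactant): contributes −x
(iv) as written (PbO2(s) already on the product side): -277.4 kJ/mol
-1123.8 = (-1118.4) + (-277.4) − x
x = (-1123.8 − (-1395.8)) / (-1) = -272.0 kJ/mol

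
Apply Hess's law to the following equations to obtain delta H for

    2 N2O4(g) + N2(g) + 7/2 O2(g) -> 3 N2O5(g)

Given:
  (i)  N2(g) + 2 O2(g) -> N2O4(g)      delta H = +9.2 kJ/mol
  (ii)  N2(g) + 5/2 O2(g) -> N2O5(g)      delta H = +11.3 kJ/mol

(i) reversed and × 2 (N2O4(g) must end up as a reactant; ×2 to match 2 N2O4(g) in the target): (-2)·(+9.2) = -18.4 kJ/mol
(ii) × 3 (scale by 3 for the 3 N2O5(g)): (3)·(+11.3) = +33.9 kJ/mol
Summing the manipulated equations, delta H = (-2)·(+9.2) + (3)·(+11.3) = 15.5 kJ/mol

delta H = 15.5 kJ/mol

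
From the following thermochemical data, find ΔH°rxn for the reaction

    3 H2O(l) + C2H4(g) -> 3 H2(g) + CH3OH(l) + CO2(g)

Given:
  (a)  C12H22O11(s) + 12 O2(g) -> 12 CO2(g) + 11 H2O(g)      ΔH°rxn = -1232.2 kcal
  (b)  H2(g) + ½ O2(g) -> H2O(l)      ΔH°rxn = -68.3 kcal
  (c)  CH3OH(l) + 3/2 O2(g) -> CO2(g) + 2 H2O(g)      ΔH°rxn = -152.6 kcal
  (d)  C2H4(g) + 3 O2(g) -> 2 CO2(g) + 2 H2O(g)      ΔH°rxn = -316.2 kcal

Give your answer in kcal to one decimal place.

(a): not needed (C12H22O11(s) appears nowhere else).
(b) reversed and × 3 (reverse to put H2O(l) on the reactant side; scale by 3 for the 3 H2O(l)): (-3)·(-68.3) = +204.9 kcal
(c) reversed (reverse to put CH3OH(l) on the product side): +152.6 kcal
(d) as written (C2H4(g) already on the reactant side): -316.2 kcal
Combining the equations, ΔH°rxn = (-3)·(-68.3) + (-1)·(-152.6) + (1)·(-316.2) = 41.3 kcal

ΔH°rxn = 41.3 kcal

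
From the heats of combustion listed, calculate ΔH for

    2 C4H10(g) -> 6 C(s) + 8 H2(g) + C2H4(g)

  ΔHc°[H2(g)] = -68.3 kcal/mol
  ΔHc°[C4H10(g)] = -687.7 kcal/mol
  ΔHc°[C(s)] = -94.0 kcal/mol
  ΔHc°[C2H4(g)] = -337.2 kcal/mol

With combustion enthalpies, reactants minus products:
= [2·(-687.7)] − [6·(-94.0) + 8·(-68.3) + 1·(-337.2)]
= 72.2 kcal/mol

ΔH = 72.2 kcal/mol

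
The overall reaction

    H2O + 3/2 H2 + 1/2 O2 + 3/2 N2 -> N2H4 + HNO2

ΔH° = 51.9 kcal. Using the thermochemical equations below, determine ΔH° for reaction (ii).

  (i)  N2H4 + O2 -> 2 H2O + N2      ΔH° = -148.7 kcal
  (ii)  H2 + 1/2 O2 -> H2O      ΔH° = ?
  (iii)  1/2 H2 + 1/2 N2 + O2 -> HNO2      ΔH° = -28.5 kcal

(i) reversed: +148.7 kcal
(ii) as written: contributes x
(iii) as written: -28.5 kcal
+51.9 = (+148.7) + (-28.5) + x
x = (+51.9 − (+120.2)) / (1) = -68.3 kcal

ΔH° = -68.3 kcal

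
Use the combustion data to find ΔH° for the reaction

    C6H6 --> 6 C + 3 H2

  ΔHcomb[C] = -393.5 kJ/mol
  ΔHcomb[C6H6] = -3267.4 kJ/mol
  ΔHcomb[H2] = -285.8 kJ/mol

ΔH° = -49.0 kJ/mol

With combustion enthalpies, reactants minus products:
= [1·(-3267.4)] − [6·(-393.5) + 3·(-285.8)]
= -49.0 kJ/mol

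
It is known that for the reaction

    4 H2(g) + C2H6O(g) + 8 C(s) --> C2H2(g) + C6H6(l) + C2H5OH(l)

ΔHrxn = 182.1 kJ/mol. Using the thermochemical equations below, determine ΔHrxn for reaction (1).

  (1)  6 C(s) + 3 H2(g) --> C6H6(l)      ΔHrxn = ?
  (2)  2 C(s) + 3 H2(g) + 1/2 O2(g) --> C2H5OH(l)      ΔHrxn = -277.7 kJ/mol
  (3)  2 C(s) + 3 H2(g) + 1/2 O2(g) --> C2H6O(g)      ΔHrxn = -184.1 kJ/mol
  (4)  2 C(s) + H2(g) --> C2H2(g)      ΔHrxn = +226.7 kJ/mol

(1) as written (C6H6(l) already on the product side): contributes x
(2) as written (C2H5OH(l) already on the product side): -277.7 kJ/mol
(3) reversed (reverse to put C2H6O(g) on the reactant side): +184.1 kJ/mol
(4) as written (C2H2(g) already on the product side): +226.7 kJ/mol
+182.1 = (-277.7) + (+184.1) + (+226.7) + x
x = (+182.1 − (+133.1)) / (1) = 49.0 kJ/mol

ΔHrxn = 49.0 kJ/mol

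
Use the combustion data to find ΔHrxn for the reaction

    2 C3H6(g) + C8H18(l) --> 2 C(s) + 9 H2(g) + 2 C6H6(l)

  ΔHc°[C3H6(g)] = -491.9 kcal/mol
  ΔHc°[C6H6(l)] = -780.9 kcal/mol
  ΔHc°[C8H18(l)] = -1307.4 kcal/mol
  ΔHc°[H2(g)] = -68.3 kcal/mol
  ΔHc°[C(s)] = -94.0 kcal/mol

With combustion enthalpies, reactants minus products:
= [2·(-491.9) + 1·(-1307.4)] − [2·(-94.0) + 9·(-68.3) + 2·(-780.9)]
= 73.3 kcal/mol

ΔHrxn = 73.3 kcal/mol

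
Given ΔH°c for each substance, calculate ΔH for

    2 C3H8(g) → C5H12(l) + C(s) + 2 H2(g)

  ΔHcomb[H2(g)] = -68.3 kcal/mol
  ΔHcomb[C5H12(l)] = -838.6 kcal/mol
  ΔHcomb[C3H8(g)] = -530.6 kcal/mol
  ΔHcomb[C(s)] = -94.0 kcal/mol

ΔH = 8.0 kcal/mol

Using ΔH = Σ nΔHc°(reactants) − Σ nΔHc°(products):
= [2·(-530.6)] − [1·(-838.6) + 1·(-94.0) + 2·(-68.3)]
= 8.0 kcal/mol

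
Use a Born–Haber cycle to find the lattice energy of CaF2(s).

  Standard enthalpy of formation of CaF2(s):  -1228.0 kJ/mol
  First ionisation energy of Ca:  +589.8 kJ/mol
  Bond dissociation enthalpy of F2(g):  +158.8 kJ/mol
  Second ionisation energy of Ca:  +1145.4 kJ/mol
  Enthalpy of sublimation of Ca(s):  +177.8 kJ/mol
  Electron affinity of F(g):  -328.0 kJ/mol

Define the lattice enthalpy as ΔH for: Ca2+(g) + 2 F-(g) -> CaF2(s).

ΔHf° = 1·ΔHsub + 1·(ΣIE) + 1·D(F2) + 2·EA + U
-1228.0 = 1·(+177.8) + 1·(+1735.2) + 1·(+158.8) + 2·(-328.0) + U
U = -1228.0 − (+1415.8) = -2643.8 kJ/mol

U = -2643.8 kJ/mol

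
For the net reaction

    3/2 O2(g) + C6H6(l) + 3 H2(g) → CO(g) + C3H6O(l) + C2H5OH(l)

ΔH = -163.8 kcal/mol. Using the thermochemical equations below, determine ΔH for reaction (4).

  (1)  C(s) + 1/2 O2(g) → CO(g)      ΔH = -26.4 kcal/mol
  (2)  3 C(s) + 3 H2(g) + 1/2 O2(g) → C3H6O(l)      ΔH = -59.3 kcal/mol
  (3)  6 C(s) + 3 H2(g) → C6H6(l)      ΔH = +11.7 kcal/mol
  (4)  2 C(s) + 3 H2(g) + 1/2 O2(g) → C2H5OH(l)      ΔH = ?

ΔH = -66.4 kcal/mol

(1) as written: -26.4 kcal/mol
(2) as written: -59.3 kcal/mol
(3) reversed: -11.7 kcal/mol
(4) as written: contributes x
-163.8 = (-26.4) + (-59.3) + (-11.7) + x
x = (-163.8 − (-97.4)) / (1) = -66.4 kcal/mol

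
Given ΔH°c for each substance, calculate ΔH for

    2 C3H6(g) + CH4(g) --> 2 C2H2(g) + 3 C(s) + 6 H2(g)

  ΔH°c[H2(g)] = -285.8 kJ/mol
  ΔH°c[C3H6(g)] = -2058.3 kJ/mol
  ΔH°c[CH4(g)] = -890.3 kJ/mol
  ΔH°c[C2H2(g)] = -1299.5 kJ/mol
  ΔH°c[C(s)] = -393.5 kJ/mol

With combustion enthalpies, reactants minus products:
= [2·(-2058.3) + 1·(-890.3)] − [2·(-1299.5) + 3·(-393.5) + 6·(-285.8)]
= 487.4 kJ/mol

ΔH = 487.4 kJ/mol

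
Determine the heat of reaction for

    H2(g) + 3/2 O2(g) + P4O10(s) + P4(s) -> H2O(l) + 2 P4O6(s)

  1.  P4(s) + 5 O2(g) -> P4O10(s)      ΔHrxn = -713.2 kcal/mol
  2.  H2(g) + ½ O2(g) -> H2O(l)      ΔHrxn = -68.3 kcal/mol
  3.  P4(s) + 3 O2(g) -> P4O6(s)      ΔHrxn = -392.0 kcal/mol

ΔHrxn = -139.1 kcal/mol

eq. 1 reversed (reverse to put P4O10(s) on the reactant side): +713.2 kcal/mol
eq. 2 as written (H2O(l) already on the product side): -68.3 kcal/mol
eq. 3 × 2 (×2 to match 2 P4O6(s) in the target): (2)·(-392.0) = -784.0 kcal/mol
Since enthalpy is a state function, ΔHrxn = (-1)·(-713.2) + (1)·(-68.3) + (2)·(-392.0) = -139.1 kcal/mol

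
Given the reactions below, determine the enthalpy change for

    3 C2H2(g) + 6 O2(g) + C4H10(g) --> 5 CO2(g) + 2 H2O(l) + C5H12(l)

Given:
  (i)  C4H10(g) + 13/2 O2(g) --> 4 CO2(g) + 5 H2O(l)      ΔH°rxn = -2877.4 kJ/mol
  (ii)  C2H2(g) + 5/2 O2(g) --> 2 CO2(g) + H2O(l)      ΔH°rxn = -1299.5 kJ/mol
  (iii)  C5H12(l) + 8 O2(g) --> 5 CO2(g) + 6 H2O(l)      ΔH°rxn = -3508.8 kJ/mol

(i) as written (C4H10(g) already on the reactant side): -2877.4 kJ/mol
(ii) × 3 (×3 to match 3 C2H2(g) in the target): (3)·(-1299.5) = -3898.5 kJ/mol
(iii) reversed (C5H12(l) must end up as a product): +3508.8 kJ/mol
Summing the manipulated equations, ΔH°rxn = (1)·(-2877.4) + (3)·(-1299.5) + (-1)·(-3508.8) = -3267.1 kJ/mol

ΔH°rxn = -3267.1 kJ/mol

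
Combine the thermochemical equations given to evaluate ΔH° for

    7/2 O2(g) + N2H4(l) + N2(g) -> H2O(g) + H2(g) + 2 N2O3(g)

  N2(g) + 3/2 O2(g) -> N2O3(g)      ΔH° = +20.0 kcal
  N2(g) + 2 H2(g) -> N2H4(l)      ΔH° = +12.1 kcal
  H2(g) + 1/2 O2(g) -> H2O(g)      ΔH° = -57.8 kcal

equation 1 × 2: (2)·(+20.0) = +40.0 kcal
equation 2 reversed: -12.1 kcal
equation 3 as written: -57.8 kcal
Since enthalpy is a state function, ΔH° = (+40.0) + (-12.1) + (-57.8) = -29.9 kcal

ΔH° = -29.9 kcal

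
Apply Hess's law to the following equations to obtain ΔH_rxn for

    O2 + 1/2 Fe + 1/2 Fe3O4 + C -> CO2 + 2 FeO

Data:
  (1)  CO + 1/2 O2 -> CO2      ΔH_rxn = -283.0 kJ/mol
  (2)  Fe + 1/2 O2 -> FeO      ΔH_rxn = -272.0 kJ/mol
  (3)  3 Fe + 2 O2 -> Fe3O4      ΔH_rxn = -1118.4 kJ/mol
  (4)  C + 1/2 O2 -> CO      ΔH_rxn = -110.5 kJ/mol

(1) as written (CO2 already on the product side): -283.0 kJ/mol
(2) × 2 (×2 to match 2 FeO in the target): (2)·(-272.0) = -544.0 kJ/mol
(3) reversed and × 1/2 (reverse to put Fe3O4 on the reactant side; scale by 1/2 for the 1/2 Fe3O4): (-1/2)·(-1118.4) = +559.2 kJ/mol
(4) as written (C already on the reactant side): -110.5 kJ/mol
Summing the manipulated equations, ΔH_rxn = (1)·(-283.0) + (2)·(-272.0) + (-1/2)·(-1118.4) + (1)·(-110.5) = -378.3 kJ/mol

ΔH_rxn = -378.3 kJ/mol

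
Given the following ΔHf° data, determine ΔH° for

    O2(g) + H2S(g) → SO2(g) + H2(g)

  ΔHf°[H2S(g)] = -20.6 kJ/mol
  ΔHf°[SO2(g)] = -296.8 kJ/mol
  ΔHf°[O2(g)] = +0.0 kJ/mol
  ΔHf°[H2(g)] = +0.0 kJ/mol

Products: 1·(-296.8) + 1·(+0.0) = -296.8
Reactants: 1·(+0.0) + 1·(-20.6) = -20.6
ΔH° = (-296.8) − (-20.6) = -276.2 kJ/mol

ΔH° = -276.2 kJ/mol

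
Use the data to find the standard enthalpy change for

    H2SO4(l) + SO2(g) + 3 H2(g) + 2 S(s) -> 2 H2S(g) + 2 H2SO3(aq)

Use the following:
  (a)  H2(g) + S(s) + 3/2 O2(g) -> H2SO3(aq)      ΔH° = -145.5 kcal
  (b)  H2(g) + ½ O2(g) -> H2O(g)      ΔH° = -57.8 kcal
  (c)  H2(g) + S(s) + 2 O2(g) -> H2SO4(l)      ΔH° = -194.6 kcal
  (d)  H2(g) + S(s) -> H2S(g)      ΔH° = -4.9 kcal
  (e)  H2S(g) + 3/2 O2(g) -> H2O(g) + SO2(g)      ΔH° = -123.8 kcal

(a) × 2: (2)·(-145.5) = -291.0 kcal
(b) as written: -57.8 kcal
(c) reversed: +194.6 kcal
(d) as written: -4.9 kcal
(e) reversed: +123.8 kcal
ΔH° = (2)·(-145.5) + (1)·(-57.8) + (-1)·(-194.6) + (1)·(-4.9) + (-1)·(-123.8) = -35.3 kcal

ΔH° = -35.3 kcal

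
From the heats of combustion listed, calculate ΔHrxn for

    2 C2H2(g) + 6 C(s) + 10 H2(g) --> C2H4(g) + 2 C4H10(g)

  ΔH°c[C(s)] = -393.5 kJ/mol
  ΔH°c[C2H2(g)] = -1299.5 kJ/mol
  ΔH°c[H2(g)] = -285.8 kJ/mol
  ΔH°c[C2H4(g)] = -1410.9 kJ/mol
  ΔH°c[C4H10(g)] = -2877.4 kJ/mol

ΔHrxn = -652.3 kJ/mol

With combustion enthalpies, reactants minus products:
= [2·(-1299.5) + 6·(-393.5) + 10·(-285.8)] − [1·(-1410.9) + 2·(-2877.4)]
= -652.3 kJ/mol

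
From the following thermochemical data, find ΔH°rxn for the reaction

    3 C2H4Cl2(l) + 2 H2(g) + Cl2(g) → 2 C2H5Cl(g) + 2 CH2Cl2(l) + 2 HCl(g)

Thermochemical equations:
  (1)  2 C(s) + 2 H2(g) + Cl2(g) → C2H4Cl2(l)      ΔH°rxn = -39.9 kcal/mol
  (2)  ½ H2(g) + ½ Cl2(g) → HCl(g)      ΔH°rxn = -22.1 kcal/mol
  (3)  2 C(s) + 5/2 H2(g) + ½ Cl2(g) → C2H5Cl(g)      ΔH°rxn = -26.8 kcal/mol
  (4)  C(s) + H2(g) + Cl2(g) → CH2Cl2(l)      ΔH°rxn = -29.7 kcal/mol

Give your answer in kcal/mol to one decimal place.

ΔH°rxn = -37.5 kcal/mol

(1) reversed and × 3 (reverse to put C2H4Cl2(l) on the reactant side; scale by 3 for the 3 C2H4Cl2(l)): (-3)·(-39.9) = +119.7 kcal/mol
(2) × 2 (scale by 2 for the 2 HCl(g)): (2)·(-22.1) = -44.2 kcal/mol
(3) × 2 (×2 to match 2 C2H5Cl(g) in the target): (2)·(-26.8) = -53.6 kcal/mol
(4) × 2 (×2 to match 2 CH2Cl2(l) in the target): (2)·(-29.7) = -59.4 kcal/mol
Since enthalpy is a state function, ΔH°rxn = (+119.7) + (-44.2) + (-53.6) + (-59.4) = -37.5 kcal/mol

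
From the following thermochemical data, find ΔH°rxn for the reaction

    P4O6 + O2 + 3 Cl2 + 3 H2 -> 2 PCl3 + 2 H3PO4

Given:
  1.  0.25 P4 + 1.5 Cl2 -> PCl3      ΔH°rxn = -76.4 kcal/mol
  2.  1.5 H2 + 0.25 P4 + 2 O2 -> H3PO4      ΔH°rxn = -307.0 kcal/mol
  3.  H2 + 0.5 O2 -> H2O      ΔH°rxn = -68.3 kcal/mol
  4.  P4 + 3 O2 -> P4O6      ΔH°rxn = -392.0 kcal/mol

ΔH°rxn = -374.8 kcal/mol

eq. 1 × 2 (×2 to match 2 PCl3 in the target): (2)·(-76.4) = -152.8 kcal/mol
eq. 2 × 2 (×2 to match 2 H3PO4 in the target): (2)·(-307.0) = -614.0 kcal/mol
eq. 3: not needed (H2O appears nowhere else).
eq. 4 reversed (reverse to put P4O6 on the reactant side): +392.0 kcal/mol
Summing the manipulated equations, ΔH°rxn = (-152.8) + (-614.0) + (+392.0) = -374.8 kcal/mol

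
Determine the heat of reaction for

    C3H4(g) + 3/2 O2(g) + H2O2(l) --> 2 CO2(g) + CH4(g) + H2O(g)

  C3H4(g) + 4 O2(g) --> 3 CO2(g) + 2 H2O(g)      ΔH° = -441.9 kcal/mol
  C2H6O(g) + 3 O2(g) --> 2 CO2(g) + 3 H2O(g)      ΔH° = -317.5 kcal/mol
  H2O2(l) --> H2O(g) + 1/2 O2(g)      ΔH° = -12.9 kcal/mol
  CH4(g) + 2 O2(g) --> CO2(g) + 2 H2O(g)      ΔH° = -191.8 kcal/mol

equation 1 as written (C3H4(g) already on the reactant side): -441.9 kcal/mol
equation 2: not needed (C2H6O(g) appears nowhere else).
equation 3 as written (H2O2(l) already on the reactant side): -12.9 kcal/mol
equation 4 reversed (CH4(g) must end up as a product): +191.8 kcal/mol
Since enthalpy is a state function, ΔH° = (1)·(-441.9) + (1)·(-12.9) + (-1)·(-191.8) = -263.0 kcal/mol

ΔH° = -263.0 kcal/mol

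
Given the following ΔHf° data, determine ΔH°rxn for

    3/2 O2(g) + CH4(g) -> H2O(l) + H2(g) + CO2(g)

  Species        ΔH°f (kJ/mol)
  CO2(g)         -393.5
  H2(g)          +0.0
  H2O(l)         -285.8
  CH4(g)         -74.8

ΔH°rxn = -604.5 kJ/mol

ΔH°rxn = Σ nΔHf°(products) − Σ nΔHf°(reactants).
Products: 1·(-285.8) + 1·(+0.0) + 1·(-393.5) = -679.3
Reactants: 3/2·(+0.0) + 1·(-74.8) = -74.8
ΔH°rxn = (-679.3) − (-74.8) = -604.5 kJ/mol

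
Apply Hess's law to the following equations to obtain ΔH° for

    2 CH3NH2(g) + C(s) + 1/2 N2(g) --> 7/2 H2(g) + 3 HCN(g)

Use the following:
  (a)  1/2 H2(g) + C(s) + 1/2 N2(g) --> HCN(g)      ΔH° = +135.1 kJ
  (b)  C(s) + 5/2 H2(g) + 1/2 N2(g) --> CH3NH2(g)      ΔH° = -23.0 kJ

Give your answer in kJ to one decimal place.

(a) × 3 (×3 to match 3 HCN(g) in the target): (3)·(+135.1) = +405.3 kJ
(b) reversed and × 2 (reverse to put CH3NH2(g) on the reactant side; scale by 2 for the 2 CH3NH2(g)): (-2)·(-23.0) = +46.0 kJ
Summing the manipulated equations, ΔH° = (3)·(+135.1) + (-2)·(-23.0) = 451.3 kJ

ΔH° = 451.3 kJ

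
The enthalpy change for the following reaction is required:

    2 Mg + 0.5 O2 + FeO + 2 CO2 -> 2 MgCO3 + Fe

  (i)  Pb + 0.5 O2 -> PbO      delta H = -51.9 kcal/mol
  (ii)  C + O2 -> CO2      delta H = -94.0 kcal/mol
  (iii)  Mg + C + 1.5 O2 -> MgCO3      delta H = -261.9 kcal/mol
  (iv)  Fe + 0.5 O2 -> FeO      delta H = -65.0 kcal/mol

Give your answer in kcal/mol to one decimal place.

delta H = -270.8 kcal/mol

(i): not needed.
(ii) reversed and × 2: (-2)·(-94.0) = +188.0 kcal/mol
(iii) × 2: (2)·(-261.9) = -523.8 kcal/mol
(iv) reversed: +65.0 kcal/mol
Summing the manipulated equations, delta H = (+188.0) + (-523.8) + (+65.0) = -270.8 kcal/mol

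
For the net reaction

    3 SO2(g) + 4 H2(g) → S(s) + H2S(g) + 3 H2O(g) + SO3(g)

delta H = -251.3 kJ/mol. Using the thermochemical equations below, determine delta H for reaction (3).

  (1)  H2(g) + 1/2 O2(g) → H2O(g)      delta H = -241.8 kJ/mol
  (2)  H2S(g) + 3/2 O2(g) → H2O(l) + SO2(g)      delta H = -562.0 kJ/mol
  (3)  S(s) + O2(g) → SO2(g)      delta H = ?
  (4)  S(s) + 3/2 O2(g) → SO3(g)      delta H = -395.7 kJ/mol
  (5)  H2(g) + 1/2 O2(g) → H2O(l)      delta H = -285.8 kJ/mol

delta H = -296.8 kJ/mol

(1) × 3: (3)·(-241.8) = -725.4 kJ/mol
(2) reversed: +562.0 kJ/mol
(3) reversed and × 2: contributes −2·x
(4) as written: -395.7 kJ/mol
(5) as written: -285.8 kJ/mol
-251.3 = (-725.4) + (+562.0) + (-395.7) + (-285.8) − 2·x
x = (-251.3 − (-844.9)) / (-2) = -296.8 kJ/mol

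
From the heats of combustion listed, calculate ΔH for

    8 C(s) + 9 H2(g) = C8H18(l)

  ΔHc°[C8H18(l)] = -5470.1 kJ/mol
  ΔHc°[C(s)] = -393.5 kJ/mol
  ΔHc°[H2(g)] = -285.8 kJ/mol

With combustion enthalpies, reactants minus products:
= [8·(-393.5) + 9·(-285.8)] − [1·(-5470.1)]
= -250.1 kJ/mol

ΔH = -250.1 kJ/mol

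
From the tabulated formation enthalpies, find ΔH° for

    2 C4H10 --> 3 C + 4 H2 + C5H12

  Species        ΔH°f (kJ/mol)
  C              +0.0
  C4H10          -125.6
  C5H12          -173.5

ΔH° = 77.7 kJ/mol

ΔH°rxn = Σ nΔHf°(products) − Σ nΔHf°(reactants).
Products: 3·(+0.0) + 4·(+0.0) + 1·(-173.5) = -173.5
Reactants: 2·(-125.6) = -251.2
ΔH° = (-173.5) − (-251.2) = 77.7 kJ/mol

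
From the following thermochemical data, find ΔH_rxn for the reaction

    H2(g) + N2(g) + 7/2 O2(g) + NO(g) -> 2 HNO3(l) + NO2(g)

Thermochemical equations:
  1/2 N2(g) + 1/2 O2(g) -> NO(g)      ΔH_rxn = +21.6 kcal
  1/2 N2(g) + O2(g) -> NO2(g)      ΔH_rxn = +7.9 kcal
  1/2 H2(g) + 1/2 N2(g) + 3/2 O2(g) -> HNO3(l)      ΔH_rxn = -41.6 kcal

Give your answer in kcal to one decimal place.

ΔH_rxn = -96.9 kcal

equation 1 reversed: -21.6 kcal
equation 2 as written: +7.9 kcal
equation 3 × 2: (2)·(-41.6) = -83.2 kcal
ΔH_rxn = (-21.6) + (+7.9) + (-83.2) = -96.9 kcal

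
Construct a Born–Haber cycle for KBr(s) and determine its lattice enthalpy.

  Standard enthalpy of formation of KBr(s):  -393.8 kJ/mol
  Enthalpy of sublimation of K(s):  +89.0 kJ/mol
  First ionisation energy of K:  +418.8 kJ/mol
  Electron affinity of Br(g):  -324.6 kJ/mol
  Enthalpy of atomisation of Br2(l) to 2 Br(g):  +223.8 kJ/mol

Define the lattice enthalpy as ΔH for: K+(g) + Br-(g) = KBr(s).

U = -688.9 kJ/mol

ΔHf° = 1·ΔHsub + 1·(ΣIE) + 1/2·D(Br2) + 1·EA + U
-393.8 = 1·(+89.0) + 1·(+418.8) + 1/2·(+223.8) + 1·(-324.6) + U
U = -393.8 − (+295.1) = -688.9 kJ/mol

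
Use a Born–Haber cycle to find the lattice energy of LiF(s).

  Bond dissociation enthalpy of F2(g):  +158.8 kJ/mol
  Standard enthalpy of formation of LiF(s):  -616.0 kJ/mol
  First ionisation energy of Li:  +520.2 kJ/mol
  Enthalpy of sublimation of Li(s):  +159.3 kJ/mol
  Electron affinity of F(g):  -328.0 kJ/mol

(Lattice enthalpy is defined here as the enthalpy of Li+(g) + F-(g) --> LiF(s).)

U = -1046.9 kJ/mol

ΔHf° = 1·ΔHsub + 1·(ΣIE) + 1/2·D(F2) + 1·EA + U
-616.0 = 1·(+159.3) + 1·(+520.2) + 1/2·(+158.8) + 1·(-328.0) + U
U = -616.0 − (+430.9) = -1046.9 kJ/mol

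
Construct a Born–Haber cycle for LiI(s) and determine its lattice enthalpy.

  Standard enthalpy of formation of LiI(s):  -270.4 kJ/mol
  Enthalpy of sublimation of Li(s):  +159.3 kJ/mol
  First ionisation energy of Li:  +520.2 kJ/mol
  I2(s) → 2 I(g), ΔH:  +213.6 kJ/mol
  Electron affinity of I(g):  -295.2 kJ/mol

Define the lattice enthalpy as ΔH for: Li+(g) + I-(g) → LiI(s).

ΔHf° = 1·ΔHsub + 1·(ΣIE) + 1/2·D(I2) + 1·EA + U
-270.4 = 1·(+159.3) + 1·(+520.2) + 1/2·(+213.6) + 1·(-295.2) + U
U = -270.4 − (+491.1) = -761.5 kJ/mol

U = -761.5 kJ/mol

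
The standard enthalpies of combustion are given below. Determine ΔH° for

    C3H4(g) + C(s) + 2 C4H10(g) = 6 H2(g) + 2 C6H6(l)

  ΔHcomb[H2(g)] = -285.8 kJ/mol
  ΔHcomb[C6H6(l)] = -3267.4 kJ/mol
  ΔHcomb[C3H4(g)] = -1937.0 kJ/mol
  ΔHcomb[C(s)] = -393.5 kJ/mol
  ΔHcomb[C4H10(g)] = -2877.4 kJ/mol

With combustion enthalpies, reactants minus products:
= [1·(-1937.0) + 1·(-393.5) + 2·(-2877.4)] − [6·(-285.8) + 2·(-3267.4)]
= 164.3 kJ/mol

ΔH° = 164.3 kJ/mol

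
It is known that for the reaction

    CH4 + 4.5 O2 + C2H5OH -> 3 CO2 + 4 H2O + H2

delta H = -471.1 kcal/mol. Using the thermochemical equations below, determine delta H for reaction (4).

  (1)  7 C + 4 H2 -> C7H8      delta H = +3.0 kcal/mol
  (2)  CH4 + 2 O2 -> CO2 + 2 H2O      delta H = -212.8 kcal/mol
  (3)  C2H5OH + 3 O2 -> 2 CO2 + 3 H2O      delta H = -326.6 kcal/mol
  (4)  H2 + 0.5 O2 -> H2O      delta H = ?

delta H = -68.3 kcal/mol

(1): not needed (C7H8 appears nowhere else).
(2) as written (CH4 already on the reactant side): -212.8 kcal/mol
(3) as written (C2H5OH already on the reactant side): -326.6 kcal/mol
(4) reversed: contributes −x
-471.1 = (-212.8) + (-326.6) − x
x = (-471.1 − (-539.4)) / (-1) = -68.3 kcal/mol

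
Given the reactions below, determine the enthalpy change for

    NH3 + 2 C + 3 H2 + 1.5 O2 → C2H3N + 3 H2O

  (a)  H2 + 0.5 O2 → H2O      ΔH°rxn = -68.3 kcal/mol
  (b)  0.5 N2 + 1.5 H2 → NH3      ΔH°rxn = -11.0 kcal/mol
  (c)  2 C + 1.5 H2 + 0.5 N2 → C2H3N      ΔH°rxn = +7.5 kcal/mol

ΔH°rxn = -186.4 kcal/mol

(a) × 3: (3)·(-68.3) = -204.9 kcal/mol
(b) reversed: +11.0 kcal/mol
(c) as written: +7.5 kcal/mol
Summing the manipulated equations, ΔH°rxn = (3)·(-68.3) + (-1)·(-11.0) + (1)·(+7.5) = -186.4 kcal/mol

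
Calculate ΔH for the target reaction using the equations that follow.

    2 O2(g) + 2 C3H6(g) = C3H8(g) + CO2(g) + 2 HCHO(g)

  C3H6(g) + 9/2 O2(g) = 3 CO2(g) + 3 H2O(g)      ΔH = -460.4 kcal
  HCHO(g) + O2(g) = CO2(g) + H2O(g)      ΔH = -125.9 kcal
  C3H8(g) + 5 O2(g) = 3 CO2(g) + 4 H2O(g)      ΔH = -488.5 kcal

equation 1 × 2: (2)·(-460.4) = -920.8 kcal
equation 2 reversed and × 2: (-2)·(-125.9) = +251.8 kcal
equation 3 reversed: +488.5 kcal
ΔH = (-920.8) + (+251.8) + (+488.5) = -180.5 kcal

ΔH = -180.5 kcal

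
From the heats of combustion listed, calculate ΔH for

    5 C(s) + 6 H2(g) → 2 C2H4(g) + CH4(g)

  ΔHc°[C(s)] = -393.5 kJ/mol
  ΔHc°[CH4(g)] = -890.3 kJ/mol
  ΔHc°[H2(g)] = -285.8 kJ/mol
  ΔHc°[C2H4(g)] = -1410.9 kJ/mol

With combustion enthalpies, reactants minus products:
= [5·(-393.5) + 6·(-285.8)] − [2·(-1410.9) + 1·(-890.3)]
= 29.8 kJ/mol

ΔH = 29.8 kJ/mol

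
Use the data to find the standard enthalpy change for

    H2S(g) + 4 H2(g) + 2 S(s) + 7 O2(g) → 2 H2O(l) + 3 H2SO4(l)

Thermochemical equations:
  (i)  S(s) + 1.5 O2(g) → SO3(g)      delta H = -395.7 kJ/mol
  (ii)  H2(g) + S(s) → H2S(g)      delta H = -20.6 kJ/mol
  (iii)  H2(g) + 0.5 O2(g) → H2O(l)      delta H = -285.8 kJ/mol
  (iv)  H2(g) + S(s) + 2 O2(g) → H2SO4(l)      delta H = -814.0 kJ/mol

(i): not needed (SO3(g) appears nowhere else).
(ii) reversed (reverse to put H2S(g) on the reactant side): +20.6 kJ/mol
(iii) × 2 (scale by 2 for the 2 H2O(l)): (2)·(-285.8) = -571.6 kJ/mol
(iv) × 3 (×3 to match 3 H2SO4(l) in the target): (3)·(-814.0) = -2442.0 kJ/mol
Summing the manipulated equations, delta H = (-1)·(-20.6) + (2)·(-285.8) + (3)·(-814.0) = -2993.0 kJ/mol

delta H = -2993.0 kJ/mol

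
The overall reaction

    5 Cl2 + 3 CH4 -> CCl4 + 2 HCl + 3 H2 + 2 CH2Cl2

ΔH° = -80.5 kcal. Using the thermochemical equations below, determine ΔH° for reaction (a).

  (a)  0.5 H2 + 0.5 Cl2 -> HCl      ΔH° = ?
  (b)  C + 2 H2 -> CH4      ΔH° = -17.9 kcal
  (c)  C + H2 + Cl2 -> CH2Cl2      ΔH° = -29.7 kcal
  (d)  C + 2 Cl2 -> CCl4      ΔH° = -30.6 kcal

ΔH° = -22.1 kcal

(a) × 2: contributes 2·x
(b) reversed and × 3: (-3)·(-17.9) = +53.7 kcal
(c) × 2: (2)·(-29.7) = -59.4 kcal
(d) as written: -30.6 kcal
-80.5 = (+53.7) + (-59.4) + (-30.6) + 2·x
x = (-80.5 − (-36.3)) / (2) = -22.1 kcal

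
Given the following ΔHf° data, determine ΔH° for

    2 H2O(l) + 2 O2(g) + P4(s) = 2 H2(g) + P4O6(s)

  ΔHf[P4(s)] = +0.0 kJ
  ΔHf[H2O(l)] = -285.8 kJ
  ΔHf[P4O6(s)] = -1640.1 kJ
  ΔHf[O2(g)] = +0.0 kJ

ΔH° = -1068.5 kJ

Products: 2·(+0.0) + 1·(-1640.1) = -1640.1
Reactants: 2·(-285.8) + 2·(+0.0) + 1·(+0.0) = -571.6
ΔH° = (-1640.1) − (-571.6) = -1068.5 kJ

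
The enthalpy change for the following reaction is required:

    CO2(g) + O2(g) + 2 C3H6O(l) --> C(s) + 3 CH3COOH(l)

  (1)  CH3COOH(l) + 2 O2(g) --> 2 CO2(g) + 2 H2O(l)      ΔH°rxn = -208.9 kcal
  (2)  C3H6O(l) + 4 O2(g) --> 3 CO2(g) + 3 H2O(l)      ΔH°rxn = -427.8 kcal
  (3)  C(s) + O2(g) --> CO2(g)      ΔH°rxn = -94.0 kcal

(1) reversed and × 3: (-3)·(-208.9) = +626.7 kcal
(2) × 2: (2)·(-427.8) = -855.6 kcal
(3) reversed: +94.0 kcal
ΔH°rxn = (-3)·(-208.9) + (2)·(-427.8) + (-1)·(-94.0) = -134.9 kcal

ΔH°rxn = -134.9 kcal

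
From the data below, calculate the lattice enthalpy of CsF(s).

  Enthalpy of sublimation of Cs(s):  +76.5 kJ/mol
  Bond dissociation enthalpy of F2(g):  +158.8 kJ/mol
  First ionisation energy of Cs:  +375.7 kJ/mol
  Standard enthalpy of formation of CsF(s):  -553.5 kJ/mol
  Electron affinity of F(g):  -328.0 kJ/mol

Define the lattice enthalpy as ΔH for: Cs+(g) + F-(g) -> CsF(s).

U = -757.1 kJ/mol

ΔHf° = 1·ΔHsub + 1·(ΣIE) + 1/2·D(F2) + 1·EA + U
-553.5 = 1·(+76.5) + 1·(+375.7) + 1/2·(+158.8) + 1·(-328.0) + U
U = -553.5 − (+203.6) = -757.1 kJ/mol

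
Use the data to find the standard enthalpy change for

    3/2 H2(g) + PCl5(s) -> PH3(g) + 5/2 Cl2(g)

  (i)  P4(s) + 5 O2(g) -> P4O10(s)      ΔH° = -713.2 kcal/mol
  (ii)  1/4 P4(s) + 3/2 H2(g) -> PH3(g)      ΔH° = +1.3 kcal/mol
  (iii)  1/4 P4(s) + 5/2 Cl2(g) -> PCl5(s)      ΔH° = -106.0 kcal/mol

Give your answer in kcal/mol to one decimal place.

(i): not needed (O2(g) appears nowhere else).
(ii) as written (PH3(g) already on the product side): +1.3 kcal/mol
(iii) reversed (PCl5(s) must end up as a reactant): +106.0 kcal/mol
Since enthalpy is a state function, ΔH° = (1)·(+1.3) + (-1)·(-106.0) = 107.3 kcal/mol

ΔH° = 107.3 kcal/mol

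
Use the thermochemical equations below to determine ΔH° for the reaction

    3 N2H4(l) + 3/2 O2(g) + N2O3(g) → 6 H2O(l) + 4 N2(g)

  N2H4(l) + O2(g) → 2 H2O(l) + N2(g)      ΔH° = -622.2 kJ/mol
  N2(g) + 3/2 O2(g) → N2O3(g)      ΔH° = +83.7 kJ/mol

ΔH° = -1950.3 kJ/mol

equation 1 × 3: (3)·(-622.2) = -1866.6 kJ/mol
equation 2 reversed: -83.7 kJ/mol
By Hess's law, ΔH° = (3)·(-622.2) + (-1)·(+83.7) = -1950.3 kJ/mol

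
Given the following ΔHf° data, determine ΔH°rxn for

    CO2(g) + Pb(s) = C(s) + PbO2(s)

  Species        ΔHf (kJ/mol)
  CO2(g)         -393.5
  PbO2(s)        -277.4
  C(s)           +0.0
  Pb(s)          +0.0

Products: 1·(+0.0) + 1·(-277.4) = -277.4
Reactants: 1·(-393.5) + 1·(+0.0) = -393.5
ΔH°rxn = (-277.4) − (-393.5) = 116.1 kJ/mol

ΔH°rxn = 116.1 kJ/mol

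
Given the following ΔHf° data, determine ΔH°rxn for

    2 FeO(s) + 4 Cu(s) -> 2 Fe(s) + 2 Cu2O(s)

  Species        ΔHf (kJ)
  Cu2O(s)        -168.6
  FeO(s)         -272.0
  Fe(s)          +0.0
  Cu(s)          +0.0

ΔH°rxn = 206.8 kJ

Products: 2·(+0.0) + 2·(-168.6) = -337.2
Reactants: 2·(-272.0) + 4·(+0.0) = -544.0
ΔH°rxn = (-337.2) − (-544.0) = 206.8 kJ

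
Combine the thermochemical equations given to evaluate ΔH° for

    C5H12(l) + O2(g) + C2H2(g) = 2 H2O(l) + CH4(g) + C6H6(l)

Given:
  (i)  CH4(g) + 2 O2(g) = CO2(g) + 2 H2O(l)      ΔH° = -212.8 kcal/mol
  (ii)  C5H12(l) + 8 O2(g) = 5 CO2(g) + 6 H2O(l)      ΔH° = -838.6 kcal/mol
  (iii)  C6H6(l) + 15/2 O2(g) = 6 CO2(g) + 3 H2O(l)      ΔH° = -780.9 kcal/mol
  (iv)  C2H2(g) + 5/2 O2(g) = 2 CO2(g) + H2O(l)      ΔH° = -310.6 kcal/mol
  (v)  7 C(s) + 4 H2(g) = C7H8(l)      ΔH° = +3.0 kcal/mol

ΔH° = -155.5 kcal/mol

(i) reversed (CH4(g) must end up as a product): +212.8 kcal/mol
(ii) as written (C5H12(l) already on the reactant side): -838.6 kcal/mol
(iii) reversed (C6H6(l) must end up as a product): +780.9 kcal/mol
(iv) as written (C2H2(g) already on the reactant side): -310.6 kcal/mol
(v): not needed (H2(g) appears nowhere else).
Summing the manipulated equations, ΔH° = (+212.8) + (-838.6) + (+780.9) + (-310.6) = -155.5 kcal/mol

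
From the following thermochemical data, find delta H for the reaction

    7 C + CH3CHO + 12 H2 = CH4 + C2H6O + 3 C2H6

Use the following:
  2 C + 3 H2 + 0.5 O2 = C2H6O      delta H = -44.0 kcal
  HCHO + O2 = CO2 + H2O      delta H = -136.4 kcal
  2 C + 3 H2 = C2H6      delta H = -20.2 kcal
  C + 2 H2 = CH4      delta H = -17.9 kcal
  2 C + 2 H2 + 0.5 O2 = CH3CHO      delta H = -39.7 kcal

equation 1 as written: -44.0 kcal
equation 2: not needed.
equation 3 × 3: (3)·(-20.2) = -60.6 kcal
equation 4 as written: -17.9 kcal
equation 5 reversed: +39.7 kcal
Summing the manipulated equations, delta H = (-44.0) + (-60.6) + (-17.9) + (+39.7) = -82.8 kcal

delta H = -82.8 kcal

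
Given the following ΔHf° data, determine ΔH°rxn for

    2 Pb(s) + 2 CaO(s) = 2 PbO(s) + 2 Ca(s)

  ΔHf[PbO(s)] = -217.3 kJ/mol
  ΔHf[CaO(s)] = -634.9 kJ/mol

Products: 2·(-217.3) + 2·(+0.0) = -434.6
Reactants: 2·(+0.0) + 2·(-634.9) = -1269.8
ΔH°rxn = (-434.6) − (-1269.8) = 835.2 kJ/mol

ΔH°rxn = 835.2 kJ/mol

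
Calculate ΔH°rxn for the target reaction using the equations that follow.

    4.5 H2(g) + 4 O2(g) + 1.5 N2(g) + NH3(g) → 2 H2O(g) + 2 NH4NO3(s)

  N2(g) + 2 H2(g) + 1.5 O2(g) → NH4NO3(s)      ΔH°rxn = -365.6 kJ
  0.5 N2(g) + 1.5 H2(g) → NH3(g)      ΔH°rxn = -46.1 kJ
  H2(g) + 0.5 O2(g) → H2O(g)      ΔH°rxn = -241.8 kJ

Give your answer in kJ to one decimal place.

ΔH°rxn = -1168.7 kJ

equation 1 × 2 (×2 to match 2 NH4NO3(s) in the target): (2)·(-365.6) = -731.2 kJ
equation 2 reversed (NH3(g) must end up as a reactant): +46.1 kJ
equation 3 × 2 (×2 to match 2 H2O(g) in the target): (2)·(-241.8) = -483.6 kJ
Since enthalpy is a state function, ΔH°rxn = (-731.2) + (+46.1) + (-483.6) = -1168.7 kJ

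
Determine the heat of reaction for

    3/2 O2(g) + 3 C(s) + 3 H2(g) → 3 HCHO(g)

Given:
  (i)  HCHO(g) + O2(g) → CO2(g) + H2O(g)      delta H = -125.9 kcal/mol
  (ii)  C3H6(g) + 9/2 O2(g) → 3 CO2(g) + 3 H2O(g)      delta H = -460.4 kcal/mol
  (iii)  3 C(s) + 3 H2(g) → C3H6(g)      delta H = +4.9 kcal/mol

delta H = -77.8 kcal/mol

(i) reversed and × 3 (HCHO(g) must end up as a product; scale by 3 for the 3 HCHO(g)): (-3)·(-125.9) = +377.7 kcal/mol
(ii) as written: -460.4 kcal/mol
(iii) as written (C(s) already on the reactant side): +4.9 kcal/mol
delta H = (-3)·(-125.9) + (1)·(-460.4) + (1)·(+4.9) = -77.8 kcal/mol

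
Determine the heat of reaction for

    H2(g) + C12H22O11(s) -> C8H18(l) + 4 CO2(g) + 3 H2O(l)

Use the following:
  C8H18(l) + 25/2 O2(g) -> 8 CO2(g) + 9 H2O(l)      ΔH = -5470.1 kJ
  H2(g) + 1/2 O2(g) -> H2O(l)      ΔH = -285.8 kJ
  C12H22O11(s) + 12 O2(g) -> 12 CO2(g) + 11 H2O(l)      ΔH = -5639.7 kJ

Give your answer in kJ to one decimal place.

equation 1 reversed: +5470.1 kJ
equation 2 as written: -285.8 kJ
equation 3 as written: -5639.7 kJ
ΔH = (+5470.1) + (-285.8) + (-5639.7) = -455.4 kJ

ΔH = -455.4 kJ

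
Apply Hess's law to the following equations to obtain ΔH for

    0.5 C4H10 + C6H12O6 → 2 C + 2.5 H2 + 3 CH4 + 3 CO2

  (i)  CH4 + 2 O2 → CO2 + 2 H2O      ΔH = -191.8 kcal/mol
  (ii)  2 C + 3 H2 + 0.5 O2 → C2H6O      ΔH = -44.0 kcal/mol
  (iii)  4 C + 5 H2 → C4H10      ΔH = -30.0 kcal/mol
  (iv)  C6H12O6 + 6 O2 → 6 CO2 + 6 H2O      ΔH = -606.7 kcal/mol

ΔH = -16.3 kcal/mol

(i) reversed and × 3 (reverse to put CH4 on the product side; ×3 to match 3 CH4 in the target): (-3)·(-191.8) = +575.4 kcal/mol
(ii): not needed (C2H6O appears nowhere else).
(iii) reversed and × 1/2 (C4H10 must end up as a reactant; scale by 1/2 for the 1/2 C4H10): (-1/2)·(-30.0) = +15.0 kcal/mol
(iv) as written (C6H12O6 already on the reactant side): -606.7 kcal/mol
By Hess's law, ΔH = (+575.4) + (+15.0) + (-606.7) = -16.3 kcal/mol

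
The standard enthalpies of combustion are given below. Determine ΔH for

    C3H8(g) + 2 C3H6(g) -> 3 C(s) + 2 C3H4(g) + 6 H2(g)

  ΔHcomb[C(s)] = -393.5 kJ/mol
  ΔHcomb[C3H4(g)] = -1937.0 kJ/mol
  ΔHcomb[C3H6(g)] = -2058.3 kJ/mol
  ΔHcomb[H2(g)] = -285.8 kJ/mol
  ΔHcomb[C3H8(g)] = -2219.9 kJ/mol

ΔH = 432.8 kJ/mol

Using ΔH = Σ nΔHc°(reactants) − Σ nΔHc°(products):
= [1·(-2219.9) + 2·(-2058.3)] − [3·(-393.5) + 2·(-1937.0) + 6·(-285.8)]
= 432.8 kJ/mol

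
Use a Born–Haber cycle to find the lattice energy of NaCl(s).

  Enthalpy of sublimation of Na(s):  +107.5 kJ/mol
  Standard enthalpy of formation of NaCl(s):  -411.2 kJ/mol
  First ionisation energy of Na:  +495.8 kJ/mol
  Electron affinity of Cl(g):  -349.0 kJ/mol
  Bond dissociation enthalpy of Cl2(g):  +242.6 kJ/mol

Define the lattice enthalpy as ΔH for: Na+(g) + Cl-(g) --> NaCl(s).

ΔHf° = 1·ΔHsub + 1·(ΣIE) + 1/2·D(Cl2) + 1·EA + U
-411.2 = 1·(+107.5) + 1·(+495.8) + 1/2·(+242.6) + 1·(-349.0) + U
U = -411.2 − (+375.6) = -786.8 kJ/mol

U = -786.8 kJ/mol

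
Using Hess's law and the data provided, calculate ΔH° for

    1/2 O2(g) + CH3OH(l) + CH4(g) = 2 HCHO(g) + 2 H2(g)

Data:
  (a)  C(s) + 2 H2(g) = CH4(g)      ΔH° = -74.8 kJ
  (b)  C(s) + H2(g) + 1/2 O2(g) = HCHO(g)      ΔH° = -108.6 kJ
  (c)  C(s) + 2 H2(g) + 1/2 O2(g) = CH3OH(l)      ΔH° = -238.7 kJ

ΔH° = 96.3 kJ

(a) reversed (reverse to put CH4(g) on the reactant side): +74.8 kJ
(b) × 2 (scale by 2 for the 2 HCHO(g)): (2)·(-108.6) = -217.2 kJ
(c) reversed (reverse to put CH3OH(l) on the reactant side): +238.7 kJ
Combining the equations, ΔH° = (+74.8) + (-217.2) + (+238.7) = 96.3 kJ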